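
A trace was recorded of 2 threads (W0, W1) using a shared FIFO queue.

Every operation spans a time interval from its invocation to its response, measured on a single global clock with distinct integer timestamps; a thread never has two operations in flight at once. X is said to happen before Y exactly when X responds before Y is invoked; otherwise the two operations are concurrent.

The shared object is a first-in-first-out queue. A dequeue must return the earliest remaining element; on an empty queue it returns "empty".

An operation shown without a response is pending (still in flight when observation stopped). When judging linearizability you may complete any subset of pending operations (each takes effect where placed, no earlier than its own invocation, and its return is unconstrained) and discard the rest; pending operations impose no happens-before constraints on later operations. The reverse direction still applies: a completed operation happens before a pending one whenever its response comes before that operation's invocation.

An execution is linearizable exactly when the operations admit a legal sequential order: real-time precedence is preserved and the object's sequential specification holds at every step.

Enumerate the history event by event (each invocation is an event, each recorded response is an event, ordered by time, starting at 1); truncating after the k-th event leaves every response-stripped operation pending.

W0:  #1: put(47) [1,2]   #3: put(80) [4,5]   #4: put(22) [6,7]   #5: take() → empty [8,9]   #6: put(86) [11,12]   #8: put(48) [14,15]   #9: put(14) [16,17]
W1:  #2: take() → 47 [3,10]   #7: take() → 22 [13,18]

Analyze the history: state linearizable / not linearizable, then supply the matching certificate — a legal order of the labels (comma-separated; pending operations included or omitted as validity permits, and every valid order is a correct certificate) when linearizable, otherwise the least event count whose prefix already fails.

through event 8 a valid linearization exists; event 9 (#5 responding at time 9) ends that
the sole real-time-consistent order of 4 completed operations fails the FIFO queue replay
every completion of the 1 pending operation (#2) was checked; none linearizes
for example #1, #3, #4, #5 (pending dropped) fails at step 4: #5 take() → empty is not legal there

not linearizable — minimal violating prefix: 9 events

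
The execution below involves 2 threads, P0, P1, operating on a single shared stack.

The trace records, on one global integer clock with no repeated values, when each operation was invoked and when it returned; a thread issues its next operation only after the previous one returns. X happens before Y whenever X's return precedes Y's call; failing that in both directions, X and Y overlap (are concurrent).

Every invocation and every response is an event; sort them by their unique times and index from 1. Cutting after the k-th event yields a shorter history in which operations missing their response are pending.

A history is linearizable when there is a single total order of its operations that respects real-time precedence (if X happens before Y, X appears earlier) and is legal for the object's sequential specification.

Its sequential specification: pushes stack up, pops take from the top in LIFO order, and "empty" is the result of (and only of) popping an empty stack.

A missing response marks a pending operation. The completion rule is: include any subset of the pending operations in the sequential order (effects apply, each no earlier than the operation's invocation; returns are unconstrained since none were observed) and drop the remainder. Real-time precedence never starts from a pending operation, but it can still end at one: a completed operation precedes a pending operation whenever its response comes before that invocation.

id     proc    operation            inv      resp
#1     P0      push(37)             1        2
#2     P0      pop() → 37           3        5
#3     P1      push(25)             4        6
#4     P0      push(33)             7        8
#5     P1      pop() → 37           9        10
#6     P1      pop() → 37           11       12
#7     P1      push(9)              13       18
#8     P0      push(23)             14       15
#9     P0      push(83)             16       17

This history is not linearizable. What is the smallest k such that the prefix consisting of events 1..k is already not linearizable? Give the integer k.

10

events 1..9 are still linearizable — one witness is #1, #2, #3, #4:
step 1: #1 push(37) — stack <37>
step 2: #2 pop() → 37 — stack <>
step 3: #3 push(25) — stack <25>
step 4: #4 push(33) — stack <25,33>
at event 10 (#5's time-10 response) nothing linearizes any more
for example #1, #2, #3, #4, #5 fails at step 5: #5 pop() → 37 is not legal there
for example #1, #3, #2, #4, #5 fails at step 3: #2 pop() → 37 is not legal there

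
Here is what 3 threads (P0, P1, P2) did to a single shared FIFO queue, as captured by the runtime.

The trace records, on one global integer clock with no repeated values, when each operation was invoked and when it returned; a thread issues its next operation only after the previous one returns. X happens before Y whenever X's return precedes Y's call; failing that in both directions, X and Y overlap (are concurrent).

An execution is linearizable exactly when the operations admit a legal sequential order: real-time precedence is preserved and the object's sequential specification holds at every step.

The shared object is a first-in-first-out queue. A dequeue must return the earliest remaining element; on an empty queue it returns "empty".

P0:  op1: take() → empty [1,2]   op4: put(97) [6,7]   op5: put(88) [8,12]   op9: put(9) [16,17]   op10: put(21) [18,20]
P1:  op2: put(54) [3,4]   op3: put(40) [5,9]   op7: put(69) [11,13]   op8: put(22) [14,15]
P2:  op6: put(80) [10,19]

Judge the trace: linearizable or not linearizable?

linearizable

a witness: op1, op2, op3, op4, op5, op6, op7, op8, op9, op10
1. op1 take() → empty, leaving queue <>
2. op2 put(54), leaving queue <54>
3. op3 put(40), leaving queue <54,40>
4. op4 put(97), leaving queue <54,40,97>
5. op5 put(88), leaving queue <54,40,97,88>
6. op6 put(80), leaving queue <54,40,97,88,80>
7. op7 put(69), leaving queue <54,40,97,88,80,69>
8. op8 put(22), leaving queue <54,40,97,88,80,69,22>
9. op9 put(9), leaving queue <54,40,97,88,80,69,22,9>
10. op10 put(21), leaving queue <54,40,97,88,80,69,22,9,21>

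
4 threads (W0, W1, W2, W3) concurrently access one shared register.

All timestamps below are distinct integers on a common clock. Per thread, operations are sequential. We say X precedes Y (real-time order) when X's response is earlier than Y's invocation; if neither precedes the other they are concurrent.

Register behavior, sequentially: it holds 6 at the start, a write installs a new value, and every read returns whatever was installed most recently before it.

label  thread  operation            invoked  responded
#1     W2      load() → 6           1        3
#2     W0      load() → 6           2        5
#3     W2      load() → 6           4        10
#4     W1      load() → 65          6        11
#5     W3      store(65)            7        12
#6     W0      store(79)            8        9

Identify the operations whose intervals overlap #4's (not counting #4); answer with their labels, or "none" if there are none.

#4 spans [6,11]: anything still running between times 6 and 11 counts as concurrent
#1 [1,3]: before
#2 [2,5]: before
#3 [4,10]: concurrent
#5 [7,12]: concurrent
#6 [8,9]: concurrent

#3, #5, #6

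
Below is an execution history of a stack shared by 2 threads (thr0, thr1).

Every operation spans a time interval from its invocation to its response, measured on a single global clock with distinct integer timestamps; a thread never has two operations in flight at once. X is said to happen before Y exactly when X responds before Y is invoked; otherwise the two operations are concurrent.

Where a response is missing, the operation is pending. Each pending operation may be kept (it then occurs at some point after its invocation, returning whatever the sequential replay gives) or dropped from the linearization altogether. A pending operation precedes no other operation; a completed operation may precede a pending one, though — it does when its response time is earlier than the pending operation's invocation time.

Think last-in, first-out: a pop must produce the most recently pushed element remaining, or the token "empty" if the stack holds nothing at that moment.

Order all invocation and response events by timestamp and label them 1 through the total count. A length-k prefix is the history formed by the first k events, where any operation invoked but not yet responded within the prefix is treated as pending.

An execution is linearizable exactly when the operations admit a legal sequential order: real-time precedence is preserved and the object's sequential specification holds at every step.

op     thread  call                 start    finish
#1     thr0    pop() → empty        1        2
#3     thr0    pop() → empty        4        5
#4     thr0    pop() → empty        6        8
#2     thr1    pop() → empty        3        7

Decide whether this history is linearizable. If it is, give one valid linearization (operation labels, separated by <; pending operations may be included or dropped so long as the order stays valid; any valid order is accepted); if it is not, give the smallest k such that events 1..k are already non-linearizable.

linearizable — witness: #1 < #2 < #3 < #4

after step 1 (#1 pop() → empty): stack <>
after step 2 (#2 pop() → empty): stack <>
after step 3 (#3 pop() → empty): stack <>
after step 4 (#4 pop() → empty): stack <>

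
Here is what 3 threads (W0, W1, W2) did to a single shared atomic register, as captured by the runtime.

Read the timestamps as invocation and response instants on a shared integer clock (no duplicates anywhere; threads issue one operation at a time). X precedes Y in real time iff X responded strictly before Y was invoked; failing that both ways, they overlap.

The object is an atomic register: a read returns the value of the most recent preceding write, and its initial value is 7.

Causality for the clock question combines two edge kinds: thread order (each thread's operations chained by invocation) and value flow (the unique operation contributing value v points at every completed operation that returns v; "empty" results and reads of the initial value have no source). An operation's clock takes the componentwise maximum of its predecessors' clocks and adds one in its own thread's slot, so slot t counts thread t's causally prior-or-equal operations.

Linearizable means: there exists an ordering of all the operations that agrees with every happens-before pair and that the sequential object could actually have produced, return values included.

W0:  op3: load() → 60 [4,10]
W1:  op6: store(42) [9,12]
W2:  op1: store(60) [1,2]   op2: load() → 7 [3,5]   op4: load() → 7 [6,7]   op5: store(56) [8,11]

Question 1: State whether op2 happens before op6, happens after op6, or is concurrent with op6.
op2 spans [3,5], op6 spans [9,12]
resp(op2)=5 < inv(op6)=9

before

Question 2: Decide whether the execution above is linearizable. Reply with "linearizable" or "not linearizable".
already the first 5 events (up to op2's response at time 5) admit no linearization; the first 4 still do
exactly one order of the 2 completed ops respects real time; the atomic register replay fails
every completion of the 1 pending operation (op3) was checked; none linearizes
sample order op1, op2 (pending dropped) stalls at step 2 — op2 load() → 7 has no legal effect

not linearizable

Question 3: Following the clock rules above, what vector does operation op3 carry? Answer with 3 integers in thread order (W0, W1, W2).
op1 (invocation 1): nothing precedes it; W2's component alone gives (0, 0, 1)
op6 (invocation 9): nothing precedes it; W1's component alone gives (0, 1, 0)
VC(op2, invoked at 3): max of VC(op1)=(0, 0, 1), then +1 on thread W2 → (0, 0, 2)
VC(op3, invoked at 4): max of VC(op1)=(0, 0, 1), then +1 on thread W0 → (1, 0, 1)
VC(op4, invoked at 6): max of VC(op2)=(0, 0, 2), then +1 on thread W2 → (0, 0, 3)
VC(op5, invoked at 8): max of VC(op4)=(0, 0, 3), then +1 on thread W2 → (0, 0, 4)
target: VC(op3) = (1, 0, 1)

(1, 0, 1)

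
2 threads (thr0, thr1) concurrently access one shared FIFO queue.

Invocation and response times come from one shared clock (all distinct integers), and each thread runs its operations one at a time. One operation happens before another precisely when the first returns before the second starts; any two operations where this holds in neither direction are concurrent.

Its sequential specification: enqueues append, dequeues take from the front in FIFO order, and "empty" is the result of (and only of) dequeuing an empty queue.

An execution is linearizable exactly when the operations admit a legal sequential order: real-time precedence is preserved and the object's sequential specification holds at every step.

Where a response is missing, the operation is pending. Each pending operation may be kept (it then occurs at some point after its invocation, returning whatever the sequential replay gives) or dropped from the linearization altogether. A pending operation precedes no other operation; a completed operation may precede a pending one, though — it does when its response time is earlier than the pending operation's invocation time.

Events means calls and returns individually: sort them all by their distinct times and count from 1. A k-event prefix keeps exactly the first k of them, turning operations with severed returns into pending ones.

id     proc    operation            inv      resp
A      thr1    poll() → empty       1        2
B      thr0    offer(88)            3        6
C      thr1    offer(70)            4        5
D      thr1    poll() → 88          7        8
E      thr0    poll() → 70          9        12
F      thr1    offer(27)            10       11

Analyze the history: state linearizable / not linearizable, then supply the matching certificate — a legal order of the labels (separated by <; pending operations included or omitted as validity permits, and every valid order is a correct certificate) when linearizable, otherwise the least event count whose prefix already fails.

1. A poll() → empty, leaving queue <>
2. B offer(88), leaving queue <88>
3. C offer(70), leaving queue <88,70>
4. D poll() → 88, leaving queue <70>
5. E poll() → 70, leaving queue <>
6. F offer(27), leaving queue <27>

linearizable — witness: A < B < C < D < E < F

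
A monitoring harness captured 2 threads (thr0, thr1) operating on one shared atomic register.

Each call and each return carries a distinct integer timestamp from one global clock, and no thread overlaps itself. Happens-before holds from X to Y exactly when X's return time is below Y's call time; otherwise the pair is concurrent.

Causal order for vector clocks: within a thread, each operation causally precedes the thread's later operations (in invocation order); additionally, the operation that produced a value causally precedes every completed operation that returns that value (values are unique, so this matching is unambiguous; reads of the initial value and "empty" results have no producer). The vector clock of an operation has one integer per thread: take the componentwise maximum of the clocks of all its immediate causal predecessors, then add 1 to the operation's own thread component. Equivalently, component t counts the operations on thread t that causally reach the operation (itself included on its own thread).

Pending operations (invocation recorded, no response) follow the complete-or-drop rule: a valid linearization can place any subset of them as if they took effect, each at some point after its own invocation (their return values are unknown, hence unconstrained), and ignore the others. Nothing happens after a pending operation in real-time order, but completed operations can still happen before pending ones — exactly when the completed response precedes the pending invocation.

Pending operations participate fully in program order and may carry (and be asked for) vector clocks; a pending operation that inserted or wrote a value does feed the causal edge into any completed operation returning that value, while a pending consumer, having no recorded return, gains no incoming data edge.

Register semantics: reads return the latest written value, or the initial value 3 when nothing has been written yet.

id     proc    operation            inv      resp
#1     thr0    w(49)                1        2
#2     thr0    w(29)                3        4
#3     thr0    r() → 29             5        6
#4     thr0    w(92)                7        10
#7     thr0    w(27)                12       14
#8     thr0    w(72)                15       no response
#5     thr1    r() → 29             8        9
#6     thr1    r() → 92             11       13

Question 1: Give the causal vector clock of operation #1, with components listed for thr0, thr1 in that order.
Answer: (1, 0)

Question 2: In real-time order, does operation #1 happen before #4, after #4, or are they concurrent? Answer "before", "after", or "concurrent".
Answer: before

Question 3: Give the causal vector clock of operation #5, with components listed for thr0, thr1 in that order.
Answer: (2, 1)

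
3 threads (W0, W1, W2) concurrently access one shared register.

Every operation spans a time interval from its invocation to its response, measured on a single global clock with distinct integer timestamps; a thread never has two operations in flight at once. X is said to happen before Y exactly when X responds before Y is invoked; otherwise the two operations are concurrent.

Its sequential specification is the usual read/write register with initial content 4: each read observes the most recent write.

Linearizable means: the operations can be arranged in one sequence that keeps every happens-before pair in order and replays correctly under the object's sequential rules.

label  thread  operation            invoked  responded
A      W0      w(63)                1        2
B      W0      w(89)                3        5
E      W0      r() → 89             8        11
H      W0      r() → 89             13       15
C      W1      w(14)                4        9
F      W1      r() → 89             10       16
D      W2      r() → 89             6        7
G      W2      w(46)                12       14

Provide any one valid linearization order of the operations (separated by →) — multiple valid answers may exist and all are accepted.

A → C → B → D → E → F → H → G

step 1: A w(63) — value 63
step 2: C w(14) — value 14
step 3: B w(89) — value 89
step 4: D r() → 89 — value 89
step 5: E r() → 89 — value 89
step 6: F r() → 89 — value 89
step 7: H r() → 89 — value 89
step 8: G w(46) — value 46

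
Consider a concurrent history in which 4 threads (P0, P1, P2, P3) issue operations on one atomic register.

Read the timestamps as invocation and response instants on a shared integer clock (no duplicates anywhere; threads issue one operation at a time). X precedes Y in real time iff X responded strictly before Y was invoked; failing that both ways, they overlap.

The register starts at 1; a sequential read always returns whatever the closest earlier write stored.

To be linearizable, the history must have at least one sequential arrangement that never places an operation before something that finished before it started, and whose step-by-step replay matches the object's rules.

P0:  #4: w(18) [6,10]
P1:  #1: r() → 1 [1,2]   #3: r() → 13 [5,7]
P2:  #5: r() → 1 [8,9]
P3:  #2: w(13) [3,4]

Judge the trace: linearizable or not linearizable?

through event 8 a valid linearization exists; event 9 (#5 responding at time 9) ends that
one real-time candidate order over the 4 completed operations — the atomic register replay rejects it
no escape via the 1 pending operation (#4): every completion choice fails
for example #1, #2, #3, #5 (pending dropped) fails at step 4: #5 r() → 1 is not legal there

not linearizable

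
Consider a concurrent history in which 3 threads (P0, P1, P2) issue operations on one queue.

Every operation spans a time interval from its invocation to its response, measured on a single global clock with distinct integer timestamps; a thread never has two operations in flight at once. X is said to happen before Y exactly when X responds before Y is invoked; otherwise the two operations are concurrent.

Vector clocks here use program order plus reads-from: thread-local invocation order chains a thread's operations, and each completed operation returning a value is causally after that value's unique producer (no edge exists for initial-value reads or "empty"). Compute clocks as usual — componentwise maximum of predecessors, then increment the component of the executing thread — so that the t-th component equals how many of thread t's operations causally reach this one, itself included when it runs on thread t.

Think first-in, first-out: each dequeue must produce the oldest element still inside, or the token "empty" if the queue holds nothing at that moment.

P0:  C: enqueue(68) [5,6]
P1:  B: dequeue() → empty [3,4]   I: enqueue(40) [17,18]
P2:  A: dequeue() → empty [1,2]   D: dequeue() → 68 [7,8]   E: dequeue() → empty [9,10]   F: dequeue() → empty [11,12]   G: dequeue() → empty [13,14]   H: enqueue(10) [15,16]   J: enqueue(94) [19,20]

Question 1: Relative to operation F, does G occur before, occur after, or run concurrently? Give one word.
after

G spans [13,14], F spans [11,12]
resp(F)=12 < inv(G)=13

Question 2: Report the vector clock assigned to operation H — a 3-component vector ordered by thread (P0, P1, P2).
(1, 0, 6)

A (invocation 1): nothing precedes it; P2's component alone gives (0, 0, 1)
B (invocation 3): nothing precedes it; P1's component alone gives (0, 1, 0)
C (invocation 5): nothing precedes it; P0's component alone gives (1, 0, 0)
I (invocation 17): componentwise max over VC(B)=(0, 1, 0), +1 at P1, giving (0, 2, 0)
D (invocation 7): componentwise max over VC(A)=(0, 0, 1), VC(C)=(1, 0, 0), +1 at P2, giving (1, 0, 2)
E (invocation 9): componentwise max over VC(D)=(1, 0, 2), +1 at P2, giving (1, 0, 3)
F (invocation 11): componentwise max over VC(E)=(1, 0, 3), +1 at P2, giving (1, 0, 4)
G (invocation 13): componentwise max over VC(F)=(1, 0, 4), +1 at P2, giving (1, 0, 5)
H (invocation 15): componentwise max over VC(G)=(1, 0, 5), +1 at P2, giving (1, 0, 6)
J (invocation 19): componentwise max over VC(H)=(1, 0, 6), +1 at P2, giving (1, 0, 7)
target: VC(H) = (1, 0, 6)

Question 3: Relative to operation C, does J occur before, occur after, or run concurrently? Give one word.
after

J spans [19,20], C spans [5,6]
resp(C)=6 < inv(J)=19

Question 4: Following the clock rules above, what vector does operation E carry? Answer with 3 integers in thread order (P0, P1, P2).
(1, 0, 3)

A, invoked 1, has no incoming edges; only P2's bump applies → (0, 0, 1)
B, invoked 3, has no incoming edges; only P1's bump applies → (0, 1, 0)
C, invoked 5, has no incoming edges; only P0's bump applies → (1, 0, 0)
merge at I (invoked 17): VC(B)=(0, 1, 0), own-thread bump on P1 → (0, 2, 0)
merge at D (invoked 7): VC(A)=(0, 0, 1), VC(C)=(1, 0, 0), own-thread bump on P2 → (1, 0, 2)
merge at E (invoked 9): VC(D)=(1, 0, 2), own-thread bump on P2 → (1, 0, 3)
merge at F (invoked 11): VC(E)=(1, 0, 3), own-thread bump on P2 → (1, 0, 4)
merge at G (invoked 13): VC(F)=(1, 0, 4), own-thread bump on P2 → (1, 0, 5)
merge at H (invoked 15): VC(G)=(1, 0, 5), own-thread bump on P2 → (1, 0, 6)
merge at J (invoked 19): VC(H)=(1, 0, 6), own-thread bump on P2 → (1, 0, 7)
target: VC(E) = (1, 0, 3)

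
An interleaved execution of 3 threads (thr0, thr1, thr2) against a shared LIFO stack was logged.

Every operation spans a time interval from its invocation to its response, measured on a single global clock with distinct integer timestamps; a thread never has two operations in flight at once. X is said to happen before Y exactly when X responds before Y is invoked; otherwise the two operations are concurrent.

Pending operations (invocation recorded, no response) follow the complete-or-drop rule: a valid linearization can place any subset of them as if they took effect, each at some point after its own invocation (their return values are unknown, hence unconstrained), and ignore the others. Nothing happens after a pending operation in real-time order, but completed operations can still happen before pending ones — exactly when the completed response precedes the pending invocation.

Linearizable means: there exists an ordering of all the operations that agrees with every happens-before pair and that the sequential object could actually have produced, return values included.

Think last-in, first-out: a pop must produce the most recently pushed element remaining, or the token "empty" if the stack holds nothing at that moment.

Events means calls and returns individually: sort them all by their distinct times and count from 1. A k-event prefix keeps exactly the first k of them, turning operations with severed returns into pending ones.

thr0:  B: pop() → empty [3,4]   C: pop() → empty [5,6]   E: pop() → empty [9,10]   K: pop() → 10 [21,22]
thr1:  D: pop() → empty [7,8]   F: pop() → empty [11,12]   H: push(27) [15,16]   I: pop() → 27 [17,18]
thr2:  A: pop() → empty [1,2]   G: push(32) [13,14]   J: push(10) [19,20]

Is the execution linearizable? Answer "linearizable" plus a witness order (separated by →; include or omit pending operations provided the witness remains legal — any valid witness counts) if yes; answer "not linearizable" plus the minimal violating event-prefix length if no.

linearizable — witness: A → B → C → D → E → F → G → H → I → J → K

after step 1 (A pop() → empty): stack <>
after step 2 (B pop() → empty): stack <>
after step 3 (C pop() → empty): stack <>
after step 4 (D pop() → empty): stack <>
after step 5 (E pop() → empty): stack <>
after step 6 (F pop() → empty): stack <>
after step 7 (G push(32)): stack <32>
after step 8 (H push(27)): stack <32,27>
after step 9 (I pop() → 27): stack <32>
after step 10 (J push(10)): stack <32,10>
after step 11 (K pop() → 10): stack <32>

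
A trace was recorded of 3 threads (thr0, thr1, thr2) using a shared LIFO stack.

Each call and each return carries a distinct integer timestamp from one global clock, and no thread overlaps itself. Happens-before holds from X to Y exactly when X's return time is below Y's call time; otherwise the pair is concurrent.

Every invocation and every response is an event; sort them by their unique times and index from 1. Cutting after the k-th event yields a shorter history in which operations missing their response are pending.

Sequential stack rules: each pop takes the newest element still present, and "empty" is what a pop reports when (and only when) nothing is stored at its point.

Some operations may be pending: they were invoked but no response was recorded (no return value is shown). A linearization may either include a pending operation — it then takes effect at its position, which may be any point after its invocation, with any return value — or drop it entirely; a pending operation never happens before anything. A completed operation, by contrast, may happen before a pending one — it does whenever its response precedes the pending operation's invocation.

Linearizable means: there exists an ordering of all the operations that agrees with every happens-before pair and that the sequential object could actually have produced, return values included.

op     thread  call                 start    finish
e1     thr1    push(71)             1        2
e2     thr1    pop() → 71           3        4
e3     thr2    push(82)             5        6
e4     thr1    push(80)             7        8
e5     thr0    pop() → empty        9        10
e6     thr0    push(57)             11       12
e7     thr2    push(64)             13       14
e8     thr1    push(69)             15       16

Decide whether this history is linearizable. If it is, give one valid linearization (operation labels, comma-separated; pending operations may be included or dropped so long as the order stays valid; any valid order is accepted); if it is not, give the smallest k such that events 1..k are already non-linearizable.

not linearizable — minimal violating prefix: 10 events

through event 9 a valid linearization exists; event 10 (e5 responding at time 10) ends that
a single order respects real time; the 5 completed LIFO stack operations fail replay along it
take e1, e2, e3, e4, e5: step 5 already fails, because e5 pop() → empty cannot occur there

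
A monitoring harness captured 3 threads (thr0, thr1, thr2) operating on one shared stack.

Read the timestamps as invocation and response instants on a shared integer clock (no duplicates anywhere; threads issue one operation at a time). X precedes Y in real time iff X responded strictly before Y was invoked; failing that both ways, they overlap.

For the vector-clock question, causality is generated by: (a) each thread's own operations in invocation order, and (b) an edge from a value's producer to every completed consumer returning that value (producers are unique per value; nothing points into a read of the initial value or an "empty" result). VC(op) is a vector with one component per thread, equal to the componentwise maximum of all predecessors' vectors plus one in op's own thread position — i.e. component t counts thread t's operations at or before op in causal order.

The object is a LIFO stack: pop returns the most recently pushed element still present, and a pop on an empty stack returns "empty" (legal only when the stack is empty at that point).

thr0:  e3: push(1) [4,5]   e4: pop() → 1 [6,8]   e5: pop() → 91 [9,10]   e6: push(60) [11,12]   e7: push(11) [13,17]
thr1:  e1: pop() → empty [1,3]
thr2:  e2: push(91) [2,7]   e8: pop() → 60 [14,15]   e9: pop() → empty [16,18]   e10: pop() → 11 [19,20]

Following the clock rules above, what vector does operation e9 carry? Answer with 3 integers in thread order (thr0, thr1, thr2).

VC(e2, invoked at 2): no causal predecessors; +1 on thr2 → (0, 0, 1)
VC(e1, invoked at 1): no causal predecessors; +1 on thr1 → (0, 1, 0)
VC(e3, invoked at 4): no causal predecessors; +1 on thr0 → (1, 0, 0)
VC(e4, invoked at 6): max of VC(e3)=(1, 0, 0), then +1 on thread thr0 → (2, 0, 0)
VC(e5, invoked at 9): max of VC(e2)=(0, 0, 1), VC(e4)=(2, 0, 0), then +1 on thread thr0 → (3, 0, 1)
VC(e6, invoked at 11): max of VC(e5)=(3, 0, 1), then +1 on thread thr0 → (4, 0, 1)
VC(e8, invoked at 14): max of VC(e2)=(0, 0, 1), VC(e6)=(4, 0, 1), then +1 on thread thr2 → (4, 0, 2)
VC(e7, invoked at 13): max of VC(e6)=(4, 0, 1), then +1 on thread thr0 → (5, 0, 1)
VC(e9, invoked at 16): max of VC(e8)=(4, 0, 2), then +1 on thread thr2 → (4, 0, 3)
VC(e10, invoked at 19): max of VC(e7)=(5, 0, 1), VC(e9)=(4, 0, 3), then +1 on thread thr2 → (5, 0, 4)
target: VC(e9) = (4, 0, 3)

(4, 0, 3)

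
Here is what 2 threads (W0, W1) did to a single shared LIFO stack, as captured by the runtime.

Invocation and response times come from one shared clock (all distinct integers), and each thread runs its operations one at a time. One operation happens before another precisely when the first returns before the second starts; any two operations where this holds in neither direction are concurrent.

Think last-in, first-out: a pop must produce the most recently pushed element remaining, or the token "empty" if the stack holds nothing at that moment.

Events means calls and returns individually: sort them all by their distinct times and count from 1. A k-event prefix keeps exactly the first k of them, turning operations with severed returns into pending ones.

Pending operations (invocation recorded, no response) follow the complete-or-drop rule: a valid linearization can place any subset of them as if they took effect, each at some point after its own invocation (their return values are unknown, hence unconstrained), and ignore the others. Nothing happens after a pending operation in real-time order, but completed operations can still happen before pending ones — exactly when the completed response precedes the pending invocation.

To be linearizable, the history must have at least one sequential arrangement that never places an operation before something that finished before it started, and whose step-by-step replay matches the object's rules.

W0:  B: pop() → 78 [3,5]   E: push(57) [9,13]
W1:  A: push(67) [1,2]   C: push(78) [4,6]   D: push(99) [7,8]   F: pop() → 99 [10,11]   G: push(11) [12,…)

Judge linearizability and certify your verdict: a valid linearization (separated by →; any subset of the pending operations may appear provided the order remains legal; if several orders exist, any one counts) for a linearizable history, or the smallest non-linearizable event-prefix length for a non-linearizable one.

linearizable — witness: A → C → B → D → F → E

1. A push(67), leaving stack <67>
2. C push(78), leaving stack <67,78>
3. B pop() → 78, leaving stack <67>
4. D push(99), leaving stack <67,99>
5. F pop() → 99, leaving stack <67>
6. E push(57), leaving stack <67,57>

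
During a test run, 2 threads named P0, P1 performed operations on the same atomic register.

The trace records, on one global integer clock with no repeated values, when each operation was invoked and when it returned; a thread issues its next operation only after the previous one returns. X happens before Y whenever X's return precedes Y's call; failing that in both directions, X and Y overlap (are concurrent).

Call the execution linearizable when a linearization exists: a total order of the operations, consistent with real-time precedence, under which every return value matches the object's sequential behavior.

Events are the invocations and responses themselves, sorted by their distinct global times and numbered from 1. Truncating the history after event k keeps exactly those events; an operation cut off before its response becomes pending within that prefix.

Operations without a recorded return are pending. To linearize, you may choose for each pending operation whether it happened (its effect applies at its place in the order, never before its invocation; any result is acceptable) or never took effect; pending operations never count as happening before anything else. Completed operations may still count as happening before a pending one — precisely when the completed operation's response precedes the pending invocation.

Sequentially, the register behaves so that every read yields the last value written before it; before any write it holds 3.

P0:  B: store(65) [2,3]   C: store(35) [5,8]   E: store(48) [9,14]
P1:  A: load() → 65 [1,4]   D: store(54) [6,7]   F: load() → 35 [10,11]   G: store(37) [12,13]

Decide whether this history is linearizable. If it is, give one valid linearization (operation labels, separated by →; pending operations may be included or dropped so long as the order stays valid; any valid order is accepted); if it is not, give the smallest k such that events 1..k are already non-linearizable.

linearizable — witness: B → A → D → C → F → E → G

step 1: B store(65) — value 65
step 2: A load() → 65 — value 65
step 3: D store(54) — value 54
step 4: C store(35) — value 35
step 5: F load() → 35 — value 35
step 6: E store(48) — value 48
step 7: G store(37) — value 37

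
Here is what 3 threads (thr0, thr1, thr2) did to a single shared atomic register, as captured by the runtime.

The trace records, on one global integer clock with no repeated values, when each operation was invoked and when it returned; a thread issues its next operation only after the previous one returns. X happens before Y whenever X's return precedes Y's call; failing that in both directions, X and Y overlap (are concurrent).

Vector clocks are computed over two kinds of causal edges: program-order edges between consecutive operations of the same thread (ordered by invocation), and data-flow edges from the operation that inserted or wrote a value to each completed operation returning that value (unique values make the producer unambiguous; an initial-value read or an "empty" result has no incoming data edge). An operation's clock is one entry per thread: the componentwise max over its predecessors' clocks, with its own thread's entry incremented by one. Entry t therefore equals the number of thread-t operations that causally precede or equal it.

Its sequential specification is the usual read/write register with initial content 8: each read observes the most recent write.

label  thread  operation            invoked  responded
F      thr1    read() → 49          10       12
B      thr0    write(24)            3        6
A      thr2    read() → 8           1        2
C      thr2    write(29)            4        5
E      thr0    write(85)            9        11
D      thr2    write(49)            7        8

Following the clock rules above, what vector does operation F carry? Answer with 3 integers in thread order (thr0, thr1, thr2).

(0, 1, 3)

root op A, invoked 1: fresh clock plus thr2's own tick → (0, 0, 1)
root op B, invoked 3: fresh clock plus thr0's own tick → (1, 0, 0)
C, invoked 4, takes VC(A)=(0, 0, 1) under max, adds 1 for thr2 → (0, 0, 2)
E, invoked 9, takes VC(B)=(1, 0, 0) under max, adds 1 for thr0 → (2, 0, 0)
D, invoked 7, takes VC(C)=(0, 0, 2) under max, adds 1 for thr2 → (0, 0, 3)
F, invoked 10, takes VC(D)=(0, 0, 3) under max, adds 1 for thr1 → (0, 1, 3)
target: VC(F) = (0, 1, 3)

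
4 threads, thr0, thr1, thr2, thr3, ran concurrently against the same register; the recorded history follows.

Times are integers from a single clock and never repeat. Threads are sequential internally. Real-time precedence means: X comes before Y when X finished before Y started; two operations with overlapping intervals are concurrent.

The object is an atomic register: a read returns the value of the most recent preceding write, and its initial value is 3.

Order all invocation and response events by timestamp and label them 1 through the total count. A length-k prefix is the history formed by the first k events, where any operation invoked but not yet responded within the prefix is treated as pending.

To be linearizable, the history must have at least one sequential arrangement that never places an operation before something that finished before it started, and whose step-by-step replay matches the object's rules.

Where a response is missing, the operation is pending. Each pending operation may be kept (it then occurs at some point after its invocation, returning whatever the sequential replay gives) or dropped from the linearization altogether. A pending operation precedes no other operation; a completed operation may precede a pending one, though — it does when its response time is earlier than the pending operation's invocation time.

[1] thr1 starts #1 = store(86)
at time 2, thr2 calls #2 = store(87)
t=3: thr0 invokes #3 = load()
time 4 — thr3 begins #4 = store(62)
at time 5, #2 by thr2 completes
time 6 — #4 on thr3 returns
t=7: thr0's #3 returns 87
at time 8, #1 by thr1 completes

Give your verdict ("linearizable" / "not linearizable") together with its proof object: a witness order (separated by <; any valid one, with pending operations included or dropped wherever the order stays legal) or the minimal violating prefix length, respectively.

linearizable — witness: #1 < #2 < #3 < #4

after step 1 (#1 store(86)): value 86
after step 2 (#2 store(87)): value 87
after step 3 (#3 load() → 87): value 87
after step 4 (#4 store(62)): value 62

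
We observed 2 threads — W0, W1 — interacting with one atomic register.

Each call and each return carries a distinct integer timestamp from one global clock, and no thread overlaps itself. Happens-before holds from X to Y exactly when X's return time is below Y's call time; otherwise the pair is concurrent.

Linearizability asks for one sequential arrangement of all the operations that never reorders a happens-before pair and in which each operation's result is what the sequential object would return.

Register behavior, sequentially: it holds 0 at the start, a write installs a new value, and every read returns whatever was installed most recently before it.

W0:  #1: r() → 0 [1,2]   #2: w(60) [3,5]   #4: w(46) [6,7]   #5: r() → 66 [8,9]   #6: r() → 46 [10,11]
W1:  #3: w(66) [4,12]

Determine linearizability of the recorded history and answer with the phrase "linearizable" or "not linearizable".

through event 10 a valid linearization exists; event 11 (#6 responding at time 11) ends that
a single order respects real time; the 5 completed atomic register operations fail replay along it
no completion choice of the 1 pending operation (#3) rescues it — every subset was tried
for example #1, #2, #4, #5, #6 (pending dropped) fails at step 4: #5 r() → 66 is not legal there

not linearizable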